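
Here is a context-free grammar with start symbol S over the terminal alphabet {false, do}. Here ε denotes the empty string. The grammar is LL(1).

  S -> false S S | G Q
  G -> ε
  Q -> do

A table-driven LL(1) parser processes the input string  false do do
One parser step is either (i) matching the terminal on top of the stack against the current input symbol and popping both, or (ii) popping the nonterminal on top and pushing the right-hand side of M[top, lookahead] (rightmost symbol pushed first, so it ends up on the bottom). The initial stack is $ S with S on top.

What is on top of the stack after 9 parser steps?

do

     Stack        Input          Action
  1  $ S          false do do $  expand S -> false S S
  2  $ S S false  false do do $  match false
  3  $ S S        do do $        expand S -> G Q
  4  $ S Q G      do do $        expand G -> ε
  5  $ S Q        do do $        expand Q -> do
  6  $ S do       do do $        match do
  7  $ S          do $           expand S -> G Q
  8  $ Q G        do $           expand G -> ε
  9  $ Q          do $           expand Q -> do
Stack after step 9: $ do (top = do).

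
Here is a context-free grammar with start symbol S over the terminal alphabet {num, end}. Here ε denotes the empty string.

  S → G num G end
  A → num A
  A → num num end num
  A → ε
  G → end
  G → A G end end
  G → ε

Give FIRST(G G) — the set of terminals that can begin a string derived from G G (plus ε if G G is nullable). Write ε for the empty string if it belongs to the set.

FIRST(A) = {ε, num}
FIRST(G) = {ε, end, num}  (via A G end end)
FIRST(S) = {end, num}  (via G num G end)
FIRST(G G): take FIRST of each symbol in turn, carrying on past any symbol whose FIRST contains ε; result {ε, end, num}.

{ε, end, num}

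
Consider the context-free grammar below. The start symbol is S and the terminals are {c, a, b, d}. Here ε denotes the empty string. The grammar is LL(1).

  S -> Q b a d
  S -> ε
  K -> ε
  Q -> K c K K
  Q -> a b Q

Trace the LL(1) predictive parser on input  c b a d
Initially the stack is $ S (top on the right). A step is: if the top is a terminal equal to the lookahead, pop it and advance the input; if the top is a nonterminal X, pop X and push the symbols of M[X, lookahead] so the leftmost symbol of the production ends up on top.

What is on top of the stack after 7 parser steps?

     Stack            Input      Action
  1  $ S              c b a d $  expand S -> Q b a d
  2  $ d a b Q        c b a d $  expand Q -> K c K K
  3  $ d a b K K c K  c b a d $  expand K -> ε
  4  $ d a b K K c    c b a d $  match c
  5  $ d a b K K      b a d $    expand K -> ε
  6  $ d a b K        b a d $    expand K -> ε
  7  $ d a b          b a d $    match b
Stack after step 7: $ d a (top = a).

a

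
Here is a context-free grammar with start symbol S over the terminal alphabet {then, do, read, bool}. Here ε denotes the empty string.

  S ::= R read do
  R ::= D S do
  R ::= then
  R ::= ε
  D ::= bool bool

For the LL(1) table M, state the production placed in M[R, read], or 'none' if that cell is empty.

FIRST(D): from D::=bool bool we get {bool}. So FIRST(D) = {bool}.
FIRST(R): from R::=D S do we get {bool}; from R::=then we get {then}; from R::=ε we get {ε}. So FIRST(R) = {ε, bool, then}.
FIRST(S): from S::=R read do we get {bool, read, then}. So FIRST(S) = {bool, read, then}.
FOLLOW(S) includes $ since S is the start symbol.
FOLLOW(R): in S::=R read do, R is followed by read do with FIRST {read}. Thus FOLLOW(R) = {read}.
For R ::= D S do: FIRST(D S do) = {bool}, so it goes in M[R, t] for t ∈ {bool}.
For R ::= then: FIRST(then) = {then}, so it goes in M[R, t] for t ∈ {then}.
For R ::= ε: FIRST(ε) = {ε}, so it goes in M[R, t] for t ∈ {}; since ε ∈ FIRST, also for every t ∈ FOLLOW(R) = {read}.

R ::= ε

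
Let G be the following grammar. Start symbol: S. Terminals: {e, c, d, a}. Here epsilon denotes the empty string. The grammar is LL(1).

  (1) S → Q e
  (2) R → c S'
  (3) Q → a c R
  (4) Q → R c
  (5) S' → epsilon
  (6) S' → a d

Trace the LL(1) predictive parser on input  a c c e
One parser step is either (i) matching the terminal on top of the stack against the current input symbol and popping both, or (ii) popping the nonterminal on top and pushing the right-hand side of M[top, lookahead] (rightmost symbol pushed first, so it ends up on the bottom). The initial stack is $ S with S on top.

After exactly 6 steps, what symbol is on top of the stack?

S'

     Stack      Input      Action
  1  $ S        a c c e $  expand S → Q e
  2  $ e Q      a c c e $  expand Q → a c R
  3  $ e R c a  a c c e $  match a
  4  $ e R c    c c e $    match c
  5  $ e R      c e $      expand R → c S'
  6  $ e S' c   c e $      match c
Stack after step 6: $ e S' (top = S').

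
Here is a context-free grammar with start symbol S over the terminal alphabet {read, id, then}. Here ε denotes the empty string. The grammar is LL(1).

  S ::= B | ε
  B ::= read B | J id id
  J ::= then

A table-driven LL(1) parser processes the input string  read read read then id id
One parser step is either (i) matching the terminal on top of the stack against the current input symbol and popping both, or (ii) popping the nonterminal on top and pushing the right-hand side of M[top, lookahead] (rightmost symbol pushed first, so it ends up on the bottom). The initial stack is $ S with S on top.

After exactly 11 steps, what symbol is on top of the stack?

id

      Stack         Input                        Action
   1  $ S           read read read then id id $  expand S ::= B
   2  $ B           read read read then id id $  expand B ::= read B
   3  $ B read      read read read then id id $  match read
   4  $ B           read read then id id $       expand B ::= read B
   5  $ B read      read read then id id $       match read
   6  $ B           read then id id $            expand B ::= read B
   7  $ B read      read then id id $            match read
   8  $ B           then id id $                 expand B ::= J id id
   9  $ id id J     then id id $                 expand J ::= then
  10  $ id id then  then id id $                 match then
  11  $ id id       id id $                      match id
Stack after step 11: $ id (top = id).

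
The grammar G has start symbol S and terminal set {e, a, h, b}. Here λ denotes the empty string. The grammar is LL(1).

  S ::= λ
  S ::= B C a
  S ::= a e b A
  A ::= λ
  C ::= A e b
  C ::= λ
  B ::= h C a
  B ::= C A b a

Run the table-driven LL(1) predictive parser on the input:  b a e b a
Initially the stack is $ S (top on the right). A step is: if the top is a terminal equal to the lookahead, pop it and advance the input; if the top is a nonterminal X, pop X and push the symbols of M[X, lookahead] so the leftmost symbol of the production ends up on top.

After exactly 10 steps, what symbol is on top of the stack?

      Stack          Input        Action
   1  $ S            b a e b a $  expand S ::= B C a
   2  $ a C B        b a e b a $  expand B ::= C A b a
   3  $ a C a b A C  b a e b a $  expand C ::= λ
   4  $ a C a b A    b a e b a $  expand A ::= λ
   5  $ a C a b      b a e b a $  match b
   6  $ a C a        a e b a $    match a
   7  $ a C          e b a $      expand C ::= A e b
   8  $ a b e A      e b a $      expand A ::= λ
   9  $ a b e        e b a $      match e
  10  $ a b          b a $        match b
Stack after step 10: $ a (top = a).

a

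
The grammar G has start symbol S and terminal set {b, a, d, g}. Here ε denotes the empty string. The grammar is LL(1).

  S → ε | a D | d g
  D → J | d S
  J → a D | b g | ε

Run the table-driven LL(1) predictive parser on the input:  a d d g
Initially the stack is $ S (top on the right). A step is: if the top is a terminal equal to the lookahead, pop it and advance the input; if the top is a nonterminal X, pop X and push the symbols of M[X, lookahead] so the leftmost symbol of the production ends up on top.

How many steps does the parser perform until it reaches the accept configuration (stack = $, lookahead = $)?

step 1: stack=$ S  input=a d d g $  — expand S → a D
step 2: stack=$ D a  input=a d d g $  — match a
step 3: stack=$ D  input=d d g $  — expand D → d S
step 4: stack=$ S d  input=d d g $  — match d
step 5: stack=$ S  input=d g $  — expand S → d g
step 6: stack=$ g d  input=d g $  — match d
step 7: stack=$ g  input=g $  — match g
Accept reached after 7 steps.

7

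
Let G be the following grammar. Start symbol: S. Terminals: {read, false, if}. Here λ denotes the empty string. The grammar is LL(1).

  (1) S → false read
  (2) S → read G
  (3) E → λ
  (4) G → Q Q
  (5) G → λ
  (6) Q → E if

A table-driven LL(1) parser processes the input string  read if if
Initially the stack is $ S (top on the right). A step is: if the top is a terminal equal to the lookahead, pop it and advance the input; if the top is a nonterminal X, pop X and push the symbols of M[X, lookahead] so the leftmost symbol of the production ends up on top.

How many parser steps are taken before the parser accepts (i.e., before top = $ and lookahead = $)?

     Stack     Input         Action
  1  $ S       read if if $  expand S → read G
  2  $ G read  read if if $  match read
  3  $ G       if if $       expand G → Q Q
  4  $ Q Q     if if $       expand Q → E if
  5  $ Q if E  if if $       expand E → λ
  6  $ Q if    if if $       match if
  7  $ Q       if $          expand Q → E if
  8  $ if E    if $          expand E → λ
  9  $ if      if $          match if
Accept reached after 9 steps.

9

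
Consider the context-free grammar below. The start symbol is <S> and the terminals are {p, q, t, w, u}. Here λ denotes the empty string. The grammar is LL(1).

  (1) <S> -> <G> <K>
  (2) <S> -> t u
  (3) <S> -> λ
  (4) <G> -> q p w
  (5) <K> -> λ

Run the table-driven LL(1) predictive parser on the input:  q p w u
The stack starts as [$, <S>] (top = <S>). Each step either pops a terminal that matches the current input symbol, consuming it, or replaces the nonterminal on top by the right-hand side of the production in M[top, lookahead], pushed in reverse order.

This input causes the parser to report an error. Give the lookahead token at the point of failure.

     Stack        Input      Action
  1  $ <S>        q p w u $  expand <S> -> <G> <K>
  2  $ <K> <G>    q p w u $  expand <G> -> q p w
  3  $ <K> w p q  q p w u $  match q
  4  $ <K> w p    p w u $    match p
  5  $ <K> w      w u $      match w
  6  $ <K>        u $        error: M[<K>, u] is empty

u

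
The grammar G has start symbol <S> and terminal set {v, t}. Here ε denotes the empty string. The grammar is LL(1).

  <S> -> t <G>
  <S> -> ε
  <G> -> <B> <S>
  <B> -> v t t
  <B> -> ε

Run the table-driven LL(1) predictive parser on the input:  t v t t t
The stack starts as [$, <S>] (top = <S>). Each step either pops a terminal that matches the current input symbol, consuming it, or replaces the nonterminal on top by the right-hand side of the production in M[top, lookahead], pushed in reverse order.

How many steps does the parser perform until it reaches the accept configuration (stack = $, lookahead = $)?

12

      Stack        Input        Action
   1  $ <S>        t v t t t $  expand <S> -> t <G>
   2  $ <G> t      t v t t t $  match t
   3  $ <G>        v t t t $    expand <G> -> <B> <S>
   4  $ <S> <B>    v t t t $    expand <B> -> v t t
   5  $ <S> t t v  v t t t $    match v
   6  $ <S> t t    t t t $      match t
   7  $ <S> t      t t $        match t
   8  $ <S>        t $          expand <S> -> t <G>
   9  $ <G> t      t $          match t
  10  $ <G>        $            expand <G> -> <B> <S>
  11  $ <S> <B>    $            expand <B> -> ε
  12  $ <S>        $            expand <S> -> ε
Accept reached after 12 steps.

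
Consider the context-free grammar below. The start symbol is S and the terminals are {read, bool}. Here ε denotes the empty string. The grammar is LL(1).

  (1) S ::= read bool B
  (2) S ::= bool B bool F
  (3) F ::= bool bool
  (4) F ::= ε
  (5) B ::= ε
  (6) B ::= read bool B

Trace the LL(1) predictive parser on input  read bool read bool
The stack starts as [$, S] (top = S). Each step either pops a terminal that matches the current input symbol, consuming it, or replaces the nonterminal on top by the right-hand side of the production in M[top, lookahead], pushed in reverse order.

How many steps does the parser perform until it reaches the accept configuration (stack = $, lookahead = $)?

7

     Stack          Input                  Action
  1  $ S            read bool read bool $  expand S ::= read bool B
  2  $ B bool read  read bool read bool $  match read
  3  $ B bool       bool read bool $       match bool
  4  $ B            read bool $            expand B ::= read bool B
  5  $ B bool read  read bool $            match read
  6  $ B bool       bool $                 match bool
  7  $ B            $                      expand B ::= ε
Accept reached after 7 steps.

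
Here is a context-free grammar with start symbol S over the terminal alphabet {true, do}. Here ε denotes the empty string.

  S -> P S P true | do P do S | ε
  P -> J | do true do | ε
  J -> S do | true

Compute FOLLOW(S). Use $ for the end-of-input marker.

{$, do, true}

FIRST(S) = {ε, do, true}  (via P S P true)
FIRST(J) = {do, true}  (via S do)
FIRST(P) = {ε, do, true}  (via J)
FOLLOW(S) includes $ since S is the start symbol.
FOLLOW(S): in S->P S P true, S is followed by P true with FIRST {do, true}; in S->do P do S, the suffix after S is empty (adds nothing new); in J->S do, S is followed by do with FIRST {do}. Thus FOLLOW(S) = {$, do, true}.
FOLLOW(P): in S->P S P true (occurrence 1), P is followed by S P true with FIRST {do, true}; in S->P S P true (occurrence 2), P is followed by true with FIRST {true}; in S->do P do S, P is followed by do S with FIRST {do}. Thus FOLLOW(P) = {do, true}.
FOLLOW(J): in P->J, the suffix after J is empty, so FOLLOW(J) ⊇ FOLLOW(P) = {do, true}. Thus FOLLOW(J) = {do, true}.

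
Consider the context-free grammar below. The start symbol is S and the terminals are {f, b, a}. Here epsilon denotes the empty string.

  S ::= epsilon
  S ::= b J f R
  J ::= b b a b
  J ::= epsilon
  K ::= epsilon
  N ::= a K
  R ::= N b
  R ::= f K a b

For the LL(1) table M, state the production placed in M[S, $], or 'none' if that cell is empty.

FIRST(S): from S::=epsilon we get {epsilon}; from S::=b J f R we get {b}. So FIRST(S) = {epsilon, b}.
FIRST(J): from J::=b b a b we get {b}; from J::=epsilon we get {epsilon}. So FIRST(J) = {epsilon, b}.
FIRST(K): from K::=epsilon we get {epsilon}. So FIRST(K) = {epsilon}.
FIRST(N): from N::=a K we get {a}. So FIRST(N) = {a}.
FIRST(R): from R::=N b we get {a}; from R::=f K a b we get {f}. So FIRST(R) = {a, f}.
FOLLOW(S) includes $ since S is the start symbol.
FOLLOW(S): S appears on no right-hand side. Thus FOLLOW(S) = {$}.
For S ::= epsilon: FIRST(epsilon) = {epsilon}, so it goes in M[S, t] for t ∈ {}; since epsilon ∈ FIRST, also for every t ∈ FOLLOW(S) = {$}.
For S ::= b J f R: FIRST(b J f R) = {b}, so it goes in M[S, t] for t ∈ {b}.

S ::= epsilon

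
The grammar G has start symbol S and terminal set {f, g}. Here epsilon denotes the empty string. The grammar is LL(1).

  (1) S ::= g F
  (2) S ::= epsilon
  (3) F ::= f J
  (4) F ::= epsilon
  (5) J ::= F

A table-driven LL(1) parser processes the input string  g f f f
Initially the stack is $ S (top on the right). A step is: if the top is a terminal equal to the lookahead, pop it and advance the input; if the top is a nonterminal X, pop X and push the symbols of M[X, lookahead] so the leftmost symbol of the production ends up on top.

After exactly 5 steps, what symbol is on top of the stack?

     Stack  Input      Action
  1  $ S    g f f f $  expand S ::= g F
  2  $ F g  g f f f $  match g
  3  $ F    f f f $    expand F ::= f J
  4  $ J f  f f f $    match f
  5  $ J    f f $      expand J ::= F
Stack after step 5: $ F (top = F).

F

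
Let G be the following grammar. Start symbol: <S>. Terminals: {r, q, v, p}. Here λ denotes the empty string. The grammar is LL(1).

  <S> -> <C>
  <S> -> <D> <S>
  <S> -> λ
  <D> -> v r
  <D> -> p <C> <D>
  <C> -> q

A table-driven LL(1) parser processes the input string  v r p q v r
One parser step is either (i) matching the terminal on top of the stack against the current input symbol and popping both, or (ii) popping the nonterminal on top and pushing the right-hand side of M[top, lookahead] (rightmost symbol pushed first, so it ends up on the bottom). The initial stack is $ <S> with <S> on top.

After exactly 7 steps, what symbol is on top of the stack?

     Stack            Input          Action
  1  $ <S>            v r p q v r $  expand <S> -> <D> <S>
  2  $ <S> <D>        v r p q v r $  expand <D> -> v r
  3  $ <S> r v        v r p q v r $  match v
  4  $ <S> r          r p q v r $    match r
  5  $ <S>            p q v r $      expand <S> -> <D> <S>
  6  $ <S> <D>        p q v r $      expand <D> -> p <C> <D>
  7  $ <S> <D> <C> p  p q v r $      match p
Stack after step 7: $ <S> <D> <C> (top = <C>).

<C>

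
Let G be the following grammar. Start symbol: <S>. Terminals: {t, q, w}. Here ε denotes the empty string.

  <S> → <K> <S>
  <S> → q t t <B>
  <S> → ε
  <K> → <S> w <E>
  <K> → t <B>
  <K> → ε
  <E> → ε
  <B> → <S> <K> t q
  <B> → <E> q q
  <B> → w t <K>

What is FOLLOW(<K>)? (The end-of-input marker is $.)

{$, q, t, w}

FIRST(<E>): from <E>→ε we get {ε}. So FIRST(<E>) = {ε}.
FIRST(<S>): from <S>→<K> <S> we get {ε, q, t, w}; from <S>→q t t <B> we get {q}; from <S>→ε we get {ε}. So FIRST(<S>) = {ε, q, t, w}.
FIRST(<K>): from <K>→<S> w <E> we get {q, t, w}; from <K>→t <B> we get {t}; from <K>→ε we get {ε}. So FIRST(<K>) = {ε, q, t, w}.
FIRST(<B>): from <B>→<S> <K> t q we get {q, t, w}; from <B>→<E> q q we get {q}; from <B>→w t <K> we get {w}. So FIRST(<B>) = {q, t, w}.
FOLLOW(<S>) includes $ since <S> is the start symbol.
FOLLOW(<S>): in <S>→<K> <S>, the suffix after <S> is empty (adds nothing new); in <K>→<S> w <E>, <S> is followed by w <E> with FIRST {w}; in <B>→<S> <K> t q, <S> is followed by <K> t q with FIRST {q, t, w}. Thus FOLLOW(<S>) = {$, q, t, w}.
FOLLOW(<K>): in <S>→<K> <S>, <K> is followed by <S> with FIRST {ε, q, t, w}; in <S>→<K> <S>, the suffix after <K> is nullable, so FOLLOW(<K>) ⊇ FOLLOW(<S>) = {$, q, t, w}; in <B>→<S> <K> t q, <K> is followed by t q with FIRST {t}; in <B>→w t <K>, the suffix after <K> is empty, so FOLLOW(<K>) ⊇ FOLLOW(<B>) = {$, q, t, w}. Thus FOLLOW(<K>) = {$, q, t, w}.
FOLLOW(<E>): in <K>→<S> w <E>, the suffix after <E> is empty, so FOLLOW(<E>) ⊇ FOLLOW(<K>) = {$, q, t, w}; in <B>→<E> q q, <E> is followed by q q with FIRST {q}. Thus FOLLOW(<E>) = {$, q, t, w}.
FOLLOW(<B>): in <S>→q t t <B>, the suffix after <B> is empty, so FOLLOW(<B>) ⊇ FOLLOW(<S>) = {$, q, t, w}; in <K>→t <B>, the suffix after <B> is empty, so FOLLOW(<B>) ⊇ FOLLOW(<K>) = {$, q, t, w}. Thus FOLLOW(<B>) = {$, q, t, w}.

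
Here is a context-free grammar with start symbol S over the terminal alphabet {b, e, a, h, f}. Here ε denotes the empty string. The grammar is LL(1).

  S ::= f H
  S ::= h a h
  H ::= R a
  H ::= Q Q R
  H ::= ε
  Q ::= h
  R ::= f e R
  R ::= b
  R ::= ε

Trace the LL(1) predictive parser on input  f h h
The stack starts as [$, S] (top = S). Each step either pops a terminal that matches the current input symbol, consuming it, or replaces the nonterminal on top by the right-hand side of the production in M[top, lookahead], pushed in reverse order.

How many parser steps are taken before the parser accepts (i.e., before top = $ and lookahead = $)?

     Stack    Input    Action
  1  $ S      f h h $  expand S ::= f H
  2  $ H f    f h h $  match f
  3  $ H      h h $    expand H ::= Q Q R
  4  $ R Q Q  h h $    expand Q ::= h
  5  $ R Q h  h h $    match h
  6  $ R Q    h $      expand Q ::= h
  7  $ R h    h $      match h
  8  $ R      $        expand R ::= ε
Accept reached after 8 steps.

8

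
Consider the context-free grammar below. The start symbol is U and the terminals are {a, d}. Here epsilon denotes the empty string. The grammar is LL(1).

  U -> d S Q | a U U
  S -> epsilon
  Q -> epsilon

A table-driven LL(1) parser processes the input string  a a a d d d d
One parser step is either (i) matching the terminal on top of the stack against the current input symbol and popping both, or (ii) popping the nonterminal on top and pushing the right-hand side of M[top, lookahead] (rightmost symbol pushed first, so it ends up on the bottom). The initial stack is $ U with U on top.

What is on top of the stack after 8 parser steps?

step 1: stack=$ U  input=a a a d d d d $  — expand U -> a U U
step 2: stack=$ U U a  input=a a a d d d d $  — match a
step 3: stack=$ U U  input=a a d d d d $  — expand U -> a U U
step 4: stack=$ U U U a  input=a a d d d d $  — match a
step 5: stack=$ U U U  input=a d d d d $  — expand U -> a U U
step 6: stack=$ U U U U a  input=a d d d d $  — match a
step 7: stack=$ U U U U  input=d d d d $  — expand U -> d S Q
step 8: stack=$ U U U Q S d  input=d d d d $  — match d
Stack after step 8: $ U U U Q S (top = S).

S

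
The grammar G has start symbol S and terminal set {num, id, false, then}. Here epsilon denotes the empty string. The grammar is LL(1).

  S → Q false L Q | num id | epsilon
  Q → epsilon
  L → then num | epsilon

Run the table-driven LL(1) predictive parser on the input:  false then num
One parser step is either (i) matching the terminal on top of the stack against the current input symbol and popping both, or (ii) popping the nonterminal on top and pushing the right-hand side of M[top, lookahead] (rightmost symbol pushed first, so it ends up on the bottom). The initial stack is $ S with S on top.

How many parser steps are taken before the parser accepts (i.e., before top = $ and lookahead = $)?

     Stack          Input             Action
  1  $ S            false then num $  expand S → Q false L Q
  2  $ Q L false Q  false then num $  expand Q → epsilon
  3  $ Q L false    false then num $  match false
  4  $ Q L          then num $        expand L → then num
  5  $ Q num then   then num $        match then
  6  $ Q num        num $             match num
  7  $ Q            $                 expand Q → epsilon
Accept reached after 7 steps.

7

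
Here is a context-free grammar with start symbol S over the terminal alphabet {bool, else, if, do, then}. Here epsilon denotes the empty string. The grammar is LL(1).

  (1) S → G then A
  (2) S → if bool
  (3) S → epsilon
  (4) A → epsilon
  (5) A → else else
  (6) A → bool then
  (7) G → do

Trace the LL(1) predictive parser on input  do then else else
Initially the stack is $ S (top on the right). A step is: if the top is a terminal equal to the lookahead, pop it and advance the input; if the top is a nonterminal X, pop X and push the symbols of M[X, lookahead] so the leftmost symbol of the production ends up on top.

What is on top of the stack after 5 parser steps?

else

     Stack        Input                Action
  1  $ S          do then else else $  expand S → G then A
  2  $ A then G   do then else else $  expand G → do
  3  $ A then do  do then else else $  match do
  4  $ A then     then else else $     match then
  5  $ A          else else $          expand A → else else
Stack after step 5: $ else else (top = else).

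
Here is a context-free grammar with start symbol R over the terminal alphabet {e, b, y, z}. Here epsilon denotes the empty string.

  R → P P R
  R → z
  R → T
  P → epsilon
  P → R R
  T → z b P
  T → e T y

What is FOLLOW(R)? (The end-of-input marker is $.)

FIRST(T): from T→z b P we get {z}; from T→e T y we get {e}. So FIRST(T) = {e, z}.
FIRST(R): from R→P P R we get {e, z}; from R→z we get {z}; from R→T we get {e, z}. So FIRST(R) = {e, z}.
FIRST(P): from P→epsilon we get {epsilon}; from P→R R we get {e, z}. So FIRST(P) = {epsilon, e, z}.
FOLLOW(R) includes $ since R is the start symbol.
FOLLOW(R): in R→P P R, the suffix after R is empty (adds nothing new); in P→R R (occurrence 1), R is followed by R with FIRST {e, z}; in P→R R (occurrence 2), the suffix after R is empty, so FOLLOW(R) ⊇ FOLLOW(P) = {$, e, y, z}. Thus FOLLOW(R) = {$, e, y, z}.
FOLLOW(T): in R→T, the suffix after T is empty, so FOLLOW(T) ⊇ FOLLOW(R) = {$, e, y, z}; in T→e T y, T is followed by y with FIRST {y}. Thus FOLLOW(T) = {$, e, y, z}.
FOLLOW(P): in R→P P R (occurrence 1), P is followed by P R with FIRST {e, z}; in R→P P R (occurrence 2), P is followed by R with FIRST {e, z}; in T→z b P, the suffix after P is empty, so FOLLOW(P) ⊇ FOLLOW(T) = {$, e, y, z}. Thus FOLLOW(P) = {$, e, y, z}.

{$, e, y, z}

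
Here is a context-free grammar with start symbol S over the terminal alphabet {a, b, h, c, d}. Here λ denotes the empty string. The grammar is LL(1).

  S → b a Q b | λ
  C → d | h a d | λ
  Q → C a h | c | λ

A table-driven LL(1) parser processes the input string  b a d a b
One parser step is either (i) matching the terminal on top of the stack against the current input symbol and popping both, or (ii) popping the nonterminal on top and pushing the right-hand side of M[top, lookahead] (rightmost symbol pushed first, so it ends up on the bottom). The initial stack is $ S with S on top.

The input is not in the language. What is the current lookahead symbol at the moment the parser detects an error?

step 1: stack=$ S  input=b a d a b $  — expand S → b a Q b
step 2: stack=$ b Q a b  input=b a d a b $  — match b
step 3: stack=$ b Q a  input=a d a b $  — match a
step 4: stack=$ b Q  input=d a b $  — expand Q → C a h
step 5: stack=$ b h a C  input=d a b $  — expand C → d
step 6: stack=$ b h a d  input=d a b $  — match d
step 7: stack=$ b h a  input=a b $  — match a
step 8: stack=$ b h  input=b $  — error: top is terminal h but lookahead is b

b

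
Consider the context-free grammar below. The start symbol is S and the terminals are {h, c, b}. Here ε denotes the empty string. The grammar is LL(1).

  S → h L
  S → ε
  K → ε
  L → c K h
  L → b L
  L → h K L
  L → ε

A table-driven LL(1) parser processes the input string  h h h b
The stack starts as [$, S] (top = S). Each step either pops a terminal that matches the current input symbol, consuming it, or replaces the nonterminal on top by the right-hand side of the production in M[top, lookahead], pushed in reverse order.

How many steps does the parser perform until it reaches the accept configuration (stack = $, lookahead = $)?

step 1: stack=$ S  input=h h h b $  — expand S → h L
step 2: stack=$ L h  input=h h h b $  — match h
step 3: stack=$ L  input=h h b $  — expand L → h K L
step 4: stack=$ L K h  input=h h b $  — match h
step 5: stack=$ L K  input=h b $  — expand K → ε
step 6: stack=$ L  input=h b $  — expand L → h K L
step 7: stack=$ L K h  input=h b $  — match h
step 8: stack=$ L K  input=b $  — expand K → ε
step 9: stack=$ L  input=b $  — expand L → b L
step 10: stack=$ L b  input=b $  — match b
step 11: stack=$ L  input=$  — expand L → ε
Accept reached after 11 steps.

11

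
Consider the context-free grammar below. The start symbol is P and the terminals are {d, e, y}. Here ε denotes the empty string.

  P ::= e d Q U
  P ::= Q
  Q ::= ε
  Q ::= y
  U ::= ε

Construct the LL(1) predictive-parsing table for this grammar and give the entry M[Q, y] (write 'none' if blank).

Q ::= y

FIRST(Q): from Q::=ε we get {ε}; from Q::=y we get {y}. So FIRST(Q) = {ε, y}.
FIRST(U): from U::=ε we get {ε}. So FIRST(U) = {ε}.
FIRST(P): from P::=e d Q U we get {e}; from P::=Q we get {ε, y}. So FIRST(P) = {ε, e, y}.
FOLLOW(P) includes $ since P is the start symbol.
FOLLOW(P): P appears on no right-hand side. Thus FOLLOW(P) = {$}.
FOLLOW(Q): in P::=e d Q U, Q is followed by U with FIRST {ε}; in P::=e d Q U, the suffix after Q is nullable, so FOLLOW(Q) ⊇ FOLLOW(P) = {$}; in P::=Q, the suffix after Q is empty, so FOLLOW(Q) ⊇ FOLLOW(P) = {$}. Thus FOLLOW(Q) = {$}.
For Q ::= ε: FIRST(ε) = {ε}, so it goes in M[Q, t] for t ∈ {}; since ε ∈ FIRST, also for every t ∈ FOLLOW(Q) = {$}.
For Q ::= y: FIRST(y) = {y}, so it goes in M[Q, t] for t ∈ {y}.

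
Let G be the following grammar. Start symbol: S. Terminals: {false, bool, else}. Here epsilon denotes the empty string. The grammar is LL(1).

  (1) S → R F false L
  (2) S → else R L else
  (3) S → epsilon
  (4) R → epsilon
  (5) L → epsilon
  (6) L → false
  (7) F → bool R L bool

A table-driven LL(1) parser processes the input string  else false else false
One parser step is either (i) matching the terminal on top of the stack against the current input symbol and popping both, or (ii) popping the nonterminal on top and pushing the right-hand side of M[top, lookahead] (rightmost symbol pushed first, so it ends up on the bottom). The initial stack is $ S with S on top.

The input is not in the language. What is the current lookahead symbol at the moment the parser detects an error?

     Stack            Input                    Action
  1  $ S              else false else false $  expand S → else R L else
  2  $ else L R else  else false else false $  match else
  3  $ else L R       false else false $       expand R → epsilon
  4  $ else L         false else false $       expand L → false
  5  $ else false     false else false $       match false
  6  $ else           else false $             match else
  7  $                false $                  error: stack empty but input remains

false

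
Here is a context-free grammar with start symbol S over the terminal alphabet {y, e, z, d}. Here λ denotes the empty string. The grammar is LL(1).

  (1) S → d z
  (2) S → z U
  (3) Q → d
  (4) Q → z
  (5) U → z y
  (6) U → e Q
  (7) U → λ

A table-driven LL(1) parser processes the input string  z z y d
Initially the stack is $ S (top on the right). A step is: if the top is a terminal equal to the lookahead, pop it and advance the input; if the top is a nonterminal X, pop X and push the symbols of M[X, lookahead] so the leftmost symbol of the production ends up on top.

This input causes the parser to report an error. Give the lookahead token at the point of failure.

     Stack  Input      Action
  1  $ S    z z y d $  expand S → z U
  2  $ U z  z z y d $  match z
  3  $ U    z y d $    expand U → z y
  4  $ y z  z y d $    match z
  5  $ y    y d $      match y
  6  $      d $        error: stack empty but input remains

d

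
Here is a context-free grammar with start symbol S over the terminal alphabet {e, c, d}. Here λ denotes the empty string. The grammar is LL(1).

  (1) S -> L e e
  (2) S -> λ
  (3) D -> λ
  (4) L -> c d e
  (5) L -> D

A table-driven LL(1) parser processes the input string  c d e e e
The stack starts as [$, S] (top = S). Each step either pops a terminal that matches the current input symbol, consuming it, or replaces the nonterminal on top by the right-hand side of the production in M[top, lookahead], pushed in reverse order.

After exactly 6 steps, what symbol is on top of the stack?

     Stack        Input        Action
  1  $ S          c d e e e $  expand S -> L e e
  2  $ e e L      c d e e e $  expand L -> c d e
  3  $ e e e d c  c d e e e $  match c
  4  $ e e e d    d e e e $    match d
  5  $ e e e      e e e $      match e
  6  $ e e        e e $        match e
Stack after step 6: $ e (top = e).

e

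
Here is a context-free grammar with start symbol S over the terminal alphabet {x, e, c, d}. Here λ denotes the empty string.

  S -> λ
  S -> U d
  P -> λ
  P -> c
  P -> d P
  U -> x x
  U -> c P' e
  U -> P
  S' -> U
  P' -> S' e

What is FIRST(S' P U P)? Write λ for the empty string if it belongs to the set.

FIRST(P) = {λ, c, d}
FIRST(U) = {λ, c, d, x}  (via P)
FIRST(S) = {λ, c, d, x}  (via U d)
FIRST(S') = {λ, c, d, x}  (via U)
FIRST(P') = {c, d, e, x}  (via S' e)
FIRST(S' P U P): take FIRST of each symbol in turn, carrying on past any symbol whose FIRST contains λ; result {λ, c, d, x}.

{λ, c, d, x}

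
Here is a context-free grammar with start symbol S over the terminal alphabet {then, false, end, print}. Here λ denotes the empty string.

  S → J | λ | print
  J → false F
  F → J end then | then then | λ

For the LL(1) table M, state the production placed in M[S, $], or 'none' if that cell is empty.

FIRST(J) = {false}
FIRST(S) = {λ, false, print}  (via J)
FIRST(F) = {λ, false, then}  (via J end then)
FOLLOW(S) includes $ since S is the start symbol.
FOLLOW(S): S appears on no right-hand side. Thus FOLLOW(S) = {$}.
For S → J: FIRST(J) = {false}, so it goes in M[S, t] for t ∈ {false}.
For S → λ: FIRST(λ) = {λ}, so it goes in M[S, t] for t ∈ {}; since λ ∈ FIRST, also for every t ∈ FOLLOW(S) = {$}.
For S → print: FIRST(print) = {print}, so it goes in M[S, t] for t ∈ {print}.

S → λ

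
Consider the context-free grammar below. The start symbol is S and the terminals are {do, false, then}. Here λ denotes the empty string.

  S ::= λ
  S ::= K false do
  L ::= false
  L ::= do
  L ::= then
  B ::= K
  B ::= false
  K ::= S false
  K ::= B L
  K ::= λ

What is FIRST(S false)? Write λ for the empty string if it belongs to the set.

FIRST(L) = {do, false, then}
FIRST(S) = {λ, do, false, then}  (via K false do)
FIRST(B) = {λ, do, false, then}  (via K)
FIRST(K) = {λ, do, false, then}  (via S false, B L)
FIRST(S false): take FIRST of each symbol in turn, carrying on past any symbol whose FIRST contains λ; result {do, false, then}.

{do, false, then}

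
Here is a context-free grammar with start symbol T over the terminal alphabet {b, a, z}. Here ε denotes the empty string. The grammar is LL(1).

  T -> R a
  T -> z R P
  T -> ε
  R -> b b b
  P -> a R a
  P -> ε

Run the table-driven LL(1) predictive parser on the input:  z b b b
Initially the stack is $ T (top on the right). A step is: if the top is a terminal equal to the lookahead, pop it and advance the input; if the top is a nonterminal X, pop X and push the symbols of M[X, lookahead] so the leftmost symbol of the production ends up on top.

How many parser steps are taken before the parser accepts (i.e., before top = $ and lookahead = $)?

7

step 1: stack=$ T  input=z b b b $  — expand T -> z R P
step 2: stack=$ P R z  input=z b b b $  — match z
step 3: stack=$ P R  input=b b b $  — expand R -> b b b
step 4: stack=$ P b b b  input=b b b $  — match b
step 5: stack=$ P b b  input=b b $  — match b
step 6: stack=$ P b  input=b $  — match b
step 7: stack=$ P  input=$  — expand P -> ε
Accept reached after 7 steps.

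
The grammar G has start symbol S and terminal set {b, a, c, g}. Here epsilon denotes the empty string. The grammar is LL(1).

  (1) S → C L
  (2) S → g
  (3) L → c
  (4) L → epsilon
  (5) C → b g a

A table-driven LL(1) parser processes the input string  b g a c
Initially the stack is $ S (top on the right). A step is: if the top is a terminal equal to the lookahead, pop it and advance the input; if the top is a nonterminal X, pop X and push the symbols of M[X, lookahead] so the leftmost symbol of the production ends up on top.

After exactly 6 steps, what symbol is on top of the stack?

     Stack      Input      Action
  1  $ S        b g a c $  expand S → C L
  2  $ L C      b g a c $  expand C → b g a
  3  $ L a g b  b g a c $  match b
  4  $ L a g    g a c $    match g
  5  $ L a      a c $      match a
  6  $ L        c $        expand L → c
Stack after step 6: $ c (top = c).

c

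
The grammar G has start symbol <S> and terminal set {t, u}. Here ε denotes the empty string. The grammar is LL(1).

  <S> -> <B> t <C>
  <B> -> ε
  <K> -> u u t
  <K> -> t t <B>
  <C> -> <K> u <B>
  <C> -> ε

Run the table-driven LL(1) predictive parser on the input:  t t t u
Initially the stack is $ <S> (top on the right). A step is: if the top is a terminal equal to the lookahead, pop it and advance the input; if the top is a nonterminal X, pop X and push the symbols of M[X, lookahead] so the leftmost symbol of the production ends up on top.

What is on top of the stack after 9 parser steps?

step 1: stack=$ <S>  input=t t t u $  — expand <S> -> <B> t <C>
step 2: stack=$ <C> t <B>  input=t t t u $  — expand <B> -> ε
step 3: stack=$ <C> t  input=t t t u $  — match t
step 4: stack=$ <C>  input=t t u $  — expand <C> -> <K> u <B>
step 5: stack=$ <B> u <K>  input=t t u $  — expand <K> -> t t <B>
step 6: stack=$ <B> u <B> t t  input=t t u $  — match t
step 7: stack=$ <B> u <B> t  input=t u $  — match t
step 8: stack=$ <B> u <B>  input=u $  — expand <B> -> ε
step 9: stack=$ <B> u  input=u $  — match u
Stack after step 9: $ <B> (top = <B>).

<B>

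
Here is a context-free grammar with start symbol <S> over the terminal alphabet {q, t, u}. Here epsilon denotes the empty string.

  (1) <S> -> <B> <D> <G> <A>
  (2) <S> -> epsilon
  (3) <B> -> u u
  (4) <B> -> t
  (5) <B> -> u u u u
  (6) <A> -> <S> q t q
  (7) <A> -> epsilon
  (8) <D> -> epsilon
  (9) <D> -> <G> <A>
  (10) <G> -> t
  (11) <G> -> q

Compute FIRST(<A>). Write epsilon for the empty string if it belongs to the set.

{epsilon, q, t, u}

FIRST(<B>): from <B>->u u we get {u}; from <B>->t we get {t}; from <B>->u u u u we get {u}. So FIRST(<B>) = {t, u}.
FIRST(<G>): from <G>->t we get {t}; from <G>->q we get {q}. So FIRST(<G>) = {q, t}.
FIRST(<S>): from <S>-><B> <D> <G> <A> we get {t, u}; from <S>->epsilon we get {epsilon}. So FIRST(<S>) = {epsilon, t, u}.
FIRST(<D>): from <D>->epsilon we get {epsilon}; from <D>-><G> <A> we get {q, t}. So FIRST(<D>) = {epsilon, q, t}.
FIRST(<A>): from <A>-><S> q t q we get {q, t, u}; from <A>->epsilon we get {epsilon}. So FIRST(<A>) = {epsilon, q, t, u}.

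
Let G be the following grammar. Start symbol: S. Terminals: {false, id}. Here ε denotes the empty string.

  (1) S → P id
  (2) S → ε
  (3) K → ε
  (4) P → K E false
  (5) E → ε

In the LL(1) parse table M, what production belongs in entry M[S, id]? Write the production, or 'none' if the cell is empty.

FIRST(K) = {ε}
FIRST(E) = {ε}
FIRST(P) = {false}  (via K E false)
FIRST(S) = {ε, false}  (via P id)
FOLLOW(S) includes $ since S is the start symbol.
FOLLOW(S): S appears on no right-hand side. Thus FOLLOW(S) = {$}.
For S → P id: FIRST(P id) = {false}, so it goes in M[S, t] for t ∈ {false}.
For S → ε: FIRST(ε) = {ε}, so it goes in M[S, t] for t ∈ {}; since ε ∈ FIRST, also for every t ∈ FOLLOW(S) = {$}.
None of these place a production in M[S, id].

none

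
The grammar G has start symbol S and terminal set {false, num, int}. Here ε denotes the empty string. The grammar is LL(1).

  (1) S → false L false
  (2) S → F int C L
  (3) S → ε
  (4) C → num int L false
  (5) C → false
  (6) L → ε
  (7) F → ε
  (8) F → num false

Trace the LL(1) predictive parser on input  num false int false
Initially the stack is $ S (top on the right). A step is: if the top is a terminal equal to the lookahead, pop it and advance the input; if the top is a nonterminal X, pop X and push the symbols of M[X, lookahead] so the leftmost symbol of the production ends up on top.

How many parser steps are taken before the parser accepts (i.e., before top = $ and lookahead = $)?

step 1: stack=$ S  input=num false int false $  — expand S → F int C L
step 2: stack=$ L C int F  input=num false int false $  — expand F → num false
step 3: stack=$ L C int false num  input=num false int false $  — match num
step 4: stack=$ L C int false  input=false int false $  — match false
step 5: stack=$ L C int  input=int false $  — match int
step 6: stack=$ L C  input=false $  — expand C → false
step 7: stack=$ L false  input=false $  — match false
step 8: stack=$ L  input=$  — expand L → ε
Accept reached after 8 steps.

8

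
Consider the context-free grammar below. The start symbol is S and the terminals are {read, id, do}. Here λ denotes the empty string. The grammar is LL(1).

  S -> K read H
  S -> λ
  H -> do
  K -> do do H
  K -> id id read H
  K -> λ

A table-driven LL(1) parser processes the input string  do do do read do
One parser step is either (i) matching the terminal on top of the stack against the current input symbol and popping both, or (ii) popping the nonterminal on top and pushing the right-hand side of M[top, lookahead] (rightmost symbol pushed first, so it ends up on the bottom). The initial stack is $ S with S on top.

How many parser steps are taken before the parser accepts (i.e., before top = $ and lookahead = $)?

step 1: stack=$ S  input=do do do read do $  — expand S -> K read H
step 2: stack=$ H read K  input=do do do read do $  — expand K -> do do H
step 3: stack=$ H read H do do  input=do do do read do $  — match do
step 4: stack=$ H read H do  input=do do read do $  — match do
step 5: stack=$ H read H  input=do read do $  — expand H -> do
step 6: stack=$ H read do  input=do read do $  — match do
step 7: stack=$ H read  input=read do $  — match read
step 8: stack=$ H  input=do $  — expand H -> do
step 9: stack=$ do  input=do $  — match do
Accept reached after 9 steps.

9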